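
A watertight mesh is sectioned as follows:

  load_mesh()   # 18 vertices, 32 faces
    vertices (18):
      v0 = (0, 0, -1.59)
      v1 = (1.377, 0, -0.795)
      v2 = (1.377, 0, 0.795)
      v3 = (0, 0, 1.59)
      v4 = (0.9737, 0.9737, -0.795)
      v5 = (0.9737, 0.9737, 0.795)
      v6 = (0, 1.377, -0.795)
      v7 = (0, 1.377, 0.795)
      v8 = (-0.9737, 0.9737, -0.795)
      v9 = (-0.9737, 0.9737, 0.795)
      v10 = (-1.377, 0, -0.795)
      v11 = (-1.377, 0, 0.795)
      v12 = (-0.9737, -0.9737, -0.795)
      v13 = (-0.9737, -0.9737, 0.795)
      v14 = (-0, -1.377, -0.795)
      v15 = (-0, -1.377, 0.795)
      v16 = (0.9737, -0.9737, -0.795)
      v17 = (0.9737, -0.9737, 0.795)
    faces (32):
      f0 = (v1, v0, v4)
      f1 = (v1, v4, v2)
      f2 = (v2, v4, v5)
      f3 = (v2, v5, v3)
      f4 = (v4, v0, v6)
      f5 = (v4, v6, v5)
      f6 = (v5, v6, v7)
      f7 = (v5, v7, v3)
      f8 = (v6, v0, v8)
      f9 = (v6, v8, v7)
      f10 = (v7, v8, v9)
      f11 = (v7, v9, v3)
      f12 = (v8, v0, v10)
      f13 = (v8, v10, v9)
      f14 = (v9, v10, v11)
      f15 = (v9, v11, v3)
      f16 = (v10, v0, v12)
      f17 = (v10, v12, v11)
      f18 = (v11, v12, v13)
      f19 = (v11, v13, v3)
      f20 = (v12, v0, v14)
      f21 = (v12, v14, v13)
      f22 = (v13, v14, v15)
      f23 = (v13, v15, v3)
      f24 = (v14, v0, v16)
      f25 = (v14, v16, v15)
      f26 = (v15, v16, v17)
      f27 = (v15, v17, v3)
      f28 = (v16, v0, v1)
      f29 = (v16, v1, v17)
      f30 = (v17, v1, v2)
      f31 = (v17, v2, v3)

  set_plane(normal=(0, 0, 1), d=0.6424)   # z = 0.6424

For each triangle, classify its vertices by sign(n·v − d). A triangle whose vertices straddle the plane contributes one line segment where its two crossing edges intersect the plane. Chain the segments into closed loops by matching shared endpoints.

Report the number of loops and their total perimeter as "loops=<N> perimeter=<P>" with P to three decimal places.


Straddling triangles (16 of 32):
  (v1,v4,v2) [--+] → (1.33829, 0.0934507, 0.6424)–(1.377, 0, 0.6424)  len=0.1011
  (v2,v4,v5) [+-+] → (1.33829, 0.0934507, 0.6424)–(0.9737, 0.9737, 0.6424)  len=0.9528
  (v4,v6,v5) [--+] → (0.880249, 1.01241, 0.6424)–(0.9737, 0.9737, 0.6424)  len=0.1011
  (v5,v6,v7) [+-+] → (0.880249, 1.01241, 0.6424)–(0, 1.377, 0.6424)  len=0.9528
  (v6,v8,v7) [--+] → (-0.0934507, 1.33829, 0.6424)–(0, 1.377, 0.6424)  len=0.1011
  (v7,v8,v9) [+-+] → (-0.0934507, 1.33829, 0.6424)–(-0.9737, 0.9737, 0.6424)  len=0.9528
  (v8,v10,v9) [--+] → (-1.01241, 0.880249, 0.6424)–(-0.9737, 0.9737, 0.6424)  len=0.1011
  (v9,v10,v11) [+-+] → (-1.01241, 0.880249, 0.6424)–(-1.377, 0, 0.6424)  len=0.9528
  (v10,v12,v11) [--+] → (-1.33829, -0.0934507, 0.6424)–(-1.377, 0, 0.6424)  len=0.1011
  (v11,v12,v13) [+-+] → (-1.33829, -0.0934507, 0.6424)–(-0.9737, -0.9737, 0.6424)  len=0.9528
  (v12,v14,v13) [--+] → (-0.880249, -1.01241, 0.6424)–(-0.9737, -0.9737, 0.6424)  len=0.1011
  (v13,v14,v15) [+-+] → (-0.880249, -1.01241, 0.6424)–(0, -1.377, 0.6424)  len=0.9528
  (v14,v16,v15) [--+] → (0.0934507, -1.33829, 0.6424)–(0, -1.377, 0.6424)  len=0.1011
  (v15,v16,v17) [+-+] → (0.0934507, -1.33829, 0.6424)–(0.9737, -0.9737, 0.6424)  len=0.9528
  (v16,v1,v17) [--+] → (1.01241, -0.880249, 0.6424)–(0.9737, -0.9737, 0.6424)  len=0.1011
  (v17,v1,v2) [+-+] → (1.01241, -0.880249, 0.6424)–(1.377, 0, 0.6424)  len=0.9528

Chained into 1 loop(s):
  loop 1: 16 segments, perimeter = 8.4313
Total perimeter = 8.431

loops=1 perimeter=8.431


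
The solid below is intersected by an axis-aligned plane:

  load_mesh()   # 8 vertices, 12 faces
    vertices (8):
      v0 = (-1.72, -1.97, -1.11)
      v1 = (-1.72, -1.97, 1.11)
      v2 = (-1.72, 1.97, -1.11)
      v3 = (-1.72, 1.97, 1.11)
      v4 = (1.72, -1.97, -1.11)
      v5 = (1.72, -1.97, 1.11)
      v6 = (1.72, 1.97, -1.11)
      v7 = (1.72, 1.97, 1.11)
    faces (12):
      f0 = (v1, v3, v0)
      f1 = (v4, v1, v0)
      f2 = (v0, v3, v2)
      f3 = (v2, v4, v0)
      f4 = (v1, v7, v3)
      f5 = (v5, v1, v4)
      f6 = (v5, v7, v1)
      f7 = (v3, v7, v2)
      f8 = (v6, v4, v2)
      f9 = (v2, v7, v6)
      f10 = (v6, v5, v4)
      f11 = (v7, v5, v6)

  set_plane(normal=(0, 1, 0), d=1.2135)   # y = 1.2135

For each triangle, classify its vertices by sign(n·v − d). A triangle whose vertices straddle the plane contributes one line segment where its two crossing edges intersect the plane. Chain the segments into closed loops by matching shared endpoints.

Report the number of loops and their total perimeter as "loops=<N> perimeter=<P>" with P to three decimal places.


loops=1 perimeter=11.320

Straddling triangles (8 of 12):
  (v1,v3,v0) [-+-] → (-1.72, 1.2135, 1.11)–(-1.72, 1.2135, 0.683749)  len=0.4263
  (v0,v3,v2) [-++] → (-1.72, 1.2135, 0.683749)–(-1.72, 1.2135, -1.11)  len=1.7937
  (v2,v4,v0) [+--] → (-1.0595, 1.2135, -1.11)–(-1.72, 1.2135, -1.11)  len=0.6605
  (v1,v7,v3) [-++] → (1.0595, 1.2135, 1.11)–(-1.72, 1.2135, 1.11)  len=2.7795
  (v5,v7,v1) [-+-] → (1.72, 1.2135, 1.11)–(1.0595, 1.2135, 1.11)  len=0.6605
  (v6,v4,v2) [+-+] → (1.72, 1.2135, -1.11)–(-1.0595, 1.2135, -1.11)  len=2.7795
  (v6,v5,v4) [+--] → (1.72, 1.2135, -0.683749)–(1.72, 1.2135, -1.11)  len=0.4263
  (v7,v5,v6) [+-+] → (1.72, 1.2135, 1.11)–(1.72, 1.2135, -0.683749)  len=1.7937

Chained into 1 loop(s):
  loop 1: 8 segments, perimeter = 11.3200
Total perimeter = 11.320


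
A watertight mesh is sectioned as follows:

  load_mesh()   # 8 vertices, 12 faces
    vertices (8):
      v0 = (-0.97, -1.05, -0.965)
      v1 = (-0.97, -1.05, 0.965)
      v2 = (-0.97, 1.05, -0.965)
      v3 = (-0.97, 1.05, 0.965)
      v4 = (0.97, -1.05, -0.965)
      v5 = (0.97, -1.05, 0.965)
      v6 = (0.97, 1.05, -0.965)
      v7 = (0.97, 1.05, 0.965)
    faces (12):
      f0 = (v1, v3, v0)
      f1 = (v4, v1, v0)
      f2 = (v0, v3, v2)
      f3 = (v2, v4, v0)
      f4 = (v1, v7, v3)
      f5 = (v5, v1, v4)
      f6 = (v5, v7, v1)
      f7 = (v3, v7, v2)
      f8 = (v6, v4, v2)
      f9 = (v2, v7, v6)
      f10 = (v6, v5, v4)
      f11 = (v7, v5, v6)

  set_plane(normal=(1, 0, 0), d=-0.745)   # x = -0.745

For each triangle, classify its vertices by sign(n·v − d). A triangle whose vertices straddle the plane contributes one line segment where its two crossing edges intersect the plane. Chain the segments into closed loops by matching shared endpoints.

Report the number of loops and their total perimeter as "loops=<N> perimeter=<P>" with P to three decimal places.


Straddling triangles (8 of 12):
  (v4,v1,v0) [+--] → (-0.745, -1.05, 0.74116)–(-0.745, -1.05, -0.965)  len=1.7062
  (v2,v4,v0) [-+-] → (-0.745, 0.806443, -0.965)–(-0.745, -1.05, -0.965)  len=1.8564
  (v1,v7,v3) [-+-] → (-0.745, -0.806443, 0.965)–(-0.745, 1.05, 0.965)  len=1.8564
  (v5,v1,v4) [+-+] → (-0.745, -1.05, 0.965)–(-0.745, -1.05, 0.74116)  len=0.2238
  (v5,v7,v1) [++-] → (-0.745, -0.806443, 0.965)–(-0.745, -1.05, 0.965)  len=0.2436
  (v3,v7,v2) [-+-] → (-0.745, 1.05, 0.965)–(-0.745, 1.05, -0.74116)  len=1.7062
  (v6,v4,v2) [++-] → (-0.745, 0.806443, -0.965)–(-0.745, 1.05, -0.965)  len=0.2436
  (v2,v7,v6) [-++] → (-0.745, 1.05, -0.74116)–(-0.745, 1.05, -0.965)  len=0.2238

Chained into 1 loop(s):
  loop 1: 8 segments, perimeter = 8.0600
Total perimeter = 8.060

loops=1 perimeter=8.060


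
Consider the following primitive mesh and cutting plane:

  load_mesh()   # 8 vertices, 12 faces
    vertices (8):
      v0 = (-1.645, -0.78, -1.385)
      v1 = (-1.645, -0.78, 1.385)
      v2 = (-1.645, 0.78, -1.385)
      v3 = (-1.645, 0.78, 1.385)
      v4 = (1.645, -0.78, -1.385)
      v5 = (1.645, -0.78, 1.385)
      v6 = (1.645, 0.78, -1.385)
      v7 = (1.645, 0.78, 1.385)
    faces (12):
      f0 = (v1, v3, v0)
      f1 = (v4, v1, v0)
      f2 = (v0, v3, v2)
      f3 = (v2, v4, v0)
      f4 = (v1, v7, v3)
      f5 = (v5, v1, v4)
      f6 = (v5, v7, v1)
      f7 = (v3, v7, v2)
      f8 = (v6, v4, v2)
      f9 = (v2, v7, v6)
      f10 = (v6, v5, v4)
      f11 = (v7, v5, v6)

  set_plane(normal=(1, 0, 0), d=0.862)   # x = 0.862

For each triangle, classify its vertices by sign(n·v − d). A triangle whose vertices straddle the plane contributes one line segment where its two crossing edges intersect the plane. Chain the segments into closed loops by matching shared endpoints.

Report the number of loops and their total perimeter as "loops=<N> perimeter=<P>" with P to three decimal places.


loops=1 perimeter=8.660

Straddling triangles (8 of 12):
  (v4,v1,v0) [+--] → (0.862, -0.78, -0.725757)–(0.862, -0.78, -1.385)  len=0.6592
  (v2,v4,v0) [-+-] → (0.862, -0.408729, -1.385)–(0.862, -0.78, -1.385)  len=0.3713
  (v1,v7,v3) [-+-] → (0.862, 0.408729, 1.385)–(0.862, 0.78, 1.385)  len=0.3713
  (v5,v1,v4) [+-+] → (0.862, -0.78, 1.385)–(0.862, -0.78, -0.725757)  len=2.1108
  (v5,v7,v1) [++-] → (0.862, 0.408729, 1.385)–(0.862, -0.78, 1.385)  len=1.1887
  (v3,v7,v2) [-+-] → (0.862, 0.78, 1.385)–(0.862, 0.78, 0.725757)  len=0.6592
  (v6,v4,v2) [++-] → (0.862, -0.408729, -1.385)–(0.862, 0.78, -1.385)  len=1.1887
  (v2,v7,v6) [-++] → (0.862, 0.78, 0.725757)–(0.862, 0.78, -1.385)  len=2.1108

Chained into 1 loop(s):
  loop 1: 8 segments, perimeter = 8.6600
Total perimeter = 8.660


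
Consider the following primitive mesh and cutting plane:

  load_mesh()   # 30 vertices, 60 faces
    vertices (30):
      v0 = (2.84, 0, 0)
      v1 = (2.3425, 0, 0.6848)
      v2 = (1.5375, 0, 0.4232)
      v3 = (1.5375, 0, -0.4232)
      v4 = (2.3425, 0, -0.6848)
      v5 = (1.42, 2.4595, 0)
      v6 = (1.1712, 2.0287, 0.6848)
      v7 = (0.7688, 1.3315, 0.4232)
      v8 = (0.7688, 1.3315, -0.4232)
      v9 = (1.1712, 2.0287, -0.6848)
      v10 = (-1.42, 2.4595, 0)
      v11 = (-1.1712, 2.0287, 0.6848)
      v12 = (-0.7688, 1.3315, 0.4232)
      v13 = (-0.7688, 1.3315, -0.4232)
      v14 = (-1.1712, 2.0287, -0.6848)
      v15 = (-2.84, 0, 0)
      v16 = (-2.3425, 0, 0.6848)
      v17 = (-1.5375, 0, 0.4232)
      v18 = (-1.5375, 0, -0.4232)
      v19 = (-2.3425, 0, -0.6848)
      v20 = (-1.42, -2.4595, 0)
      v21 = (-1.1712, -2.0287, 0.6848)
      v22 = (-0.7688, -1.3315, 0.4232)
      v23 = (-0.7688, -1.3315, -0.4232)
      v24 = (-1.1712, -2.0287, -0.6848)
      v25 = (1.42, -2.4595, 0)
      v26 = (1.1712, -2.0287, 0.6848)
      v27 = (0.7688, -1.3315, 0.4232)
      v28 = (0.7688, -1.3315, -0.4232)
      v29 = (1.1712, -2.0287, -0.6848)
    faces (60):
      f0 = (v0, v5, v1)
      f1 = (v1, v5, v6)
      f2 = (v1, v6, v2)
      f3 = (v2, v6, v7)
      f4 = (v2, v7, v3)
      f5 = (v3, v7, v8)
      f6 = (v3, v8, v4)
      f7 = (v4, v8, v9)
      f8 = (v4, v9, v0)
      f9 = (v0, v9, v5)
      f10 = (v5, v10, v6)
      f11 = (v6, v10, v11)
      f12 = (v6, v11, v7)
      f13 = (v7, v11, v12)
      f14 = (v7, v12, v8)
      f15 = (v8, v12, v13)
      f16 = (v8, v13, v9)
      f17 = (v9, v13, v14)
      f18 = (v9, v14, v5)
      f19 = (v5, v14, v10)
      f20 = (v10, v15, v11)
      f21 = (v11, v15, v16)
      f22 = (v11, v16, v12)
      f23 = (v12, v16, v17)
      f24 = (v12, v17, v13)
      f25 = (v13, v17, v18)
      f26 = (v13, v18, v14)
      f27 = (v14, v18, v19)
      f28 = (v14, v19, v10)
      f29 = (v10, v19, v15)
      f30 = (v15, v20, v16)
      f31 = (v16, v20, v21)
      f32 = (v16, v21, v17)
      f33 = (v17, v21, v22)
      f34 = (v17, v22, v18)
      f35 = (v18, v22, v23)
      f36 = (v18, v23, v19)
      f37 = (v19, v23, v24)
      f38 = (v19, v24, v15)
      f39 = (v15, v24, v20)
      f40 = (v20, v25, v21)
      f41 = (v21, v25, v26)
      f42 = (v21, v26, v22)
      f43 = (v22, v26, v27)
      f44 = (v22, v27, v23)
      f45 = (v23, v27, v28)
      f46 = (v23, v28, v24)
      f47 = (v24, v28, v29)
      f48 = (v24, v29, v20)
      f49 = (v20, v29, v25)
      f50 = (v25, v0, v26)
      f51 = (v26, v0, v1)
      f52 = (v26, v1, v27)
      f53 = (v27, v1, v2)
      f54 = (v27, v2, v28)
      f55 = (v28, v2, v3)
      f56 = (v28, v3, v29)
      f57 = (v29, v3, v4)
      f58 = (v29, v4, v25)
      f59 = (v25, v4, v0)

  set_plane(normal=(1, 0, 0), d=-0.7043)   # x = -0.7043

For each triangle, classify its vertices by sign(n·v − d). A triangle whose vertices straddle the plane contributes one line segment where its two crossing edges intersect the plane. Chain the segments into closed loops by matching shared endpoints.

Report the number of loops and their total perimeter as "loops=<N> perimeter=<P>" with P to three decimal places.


loops=2 perimeter=7.908

Straddling triangles (20 of 60):
  (v5,v10,v6) [+-+] → (-0.7043, 2.4595, 0)–(-0.7043, 2.34051, 0.189145)  len=0.2235
  (v6,v10,v11) [+--] → (-0.7043, 2.34051, 0.189145)–(-0.7043, 2.0287, 0.6848)  len=0.5856
  (v6,v11,v7) [+-+] → (-0.7043, 2.0287, 0.6848)–(-0.7043, 1.8609, 0.621841)  len=0.1792
  (v7,v11,v12) [+--] → (-0.7043, 1.8609, 0.621841)–(-0.7043, 1.3315, 0.4232)  len=0.5654
  (v7,v12,v8) [+-+] → (-0.7043, 1.3315, 0.4232)–(-0.7043, 1.3315, 0.387695)  len=0.0355
  (v8,v12,v13) [+--] → (-0.7043, 1.3315, 0.387695)–(-0.7043, 1.3315, -0.4232)  len=0.8109
  (v8,v13,v9) [+-+] → (-0.7043, 1.3315, -0.4232)–(-0.7043, 1.35468, -0.431898)  len=0.0248
  (v9,v13,v14) [+--] → (-0.7043, 1.35468, -0.431898)–(-0.7043, 2.0287, -0.6848)  len=0.7199
  (v9,v14,v5) [+-+] → (-0.7043, 2.0287, -0.6848)–(-0.7043, 2.10632, -0.561408)  len=0.1458
  (v5,v14,v10) [+--] → (-0.7043, 2.10632, -0.561408)–(-0.7043, 2.4595, 0)  len=0.6633
  (v20,v25,v21) [-+-] → (-0.7043, -2.4595, 0)–(-0.7043, -2.10632, 0.561408)  len=0.6633
  (v21,v25,v26) [-++] → (-0.7043, -2.10632, 0.561408)–(-0.7043, -2.0287, 0.6848)  len=0.1458
  (v21,v26,v22) [-+-] → (-0.7043, -2.0287, 0.6848)–(-0.7043, -1.35468, 0.431898)  len=0.7199
  (v22,v26,v27) [-++] → (-0.7043, -1.35468, 0.431898)–(-0.7043, -1.3315, 0.4232)  len=0.0248
  (v22,v27,v23) [-+-] → (-0.7043, -1.3315, 0.4232)–(-0.7043, -1.3315, -0.387695)  len=0.8109
  (v23,v27,v28) [-++] → (-0.7043, -1.3315, -0.387695)–(-0.7043, -1.3315, -0.4232)  len=0.0355
  (v23,v28,v24) [-+-] → (-0.7043, -1.3315, -0.4232)–(-0.7043, -1.8609, -0.621841)  len=0.5654
  (v24,v28,v29) [-++] → (-0.7043, -1.8609, -0.621841)–(-0.7043, -2.0287, -0.6848)  len=0.1792
  (v24,v29,v20) [-+-] → (-0.7043, -2.0287, -0.6848)–(-0.7043, -2.34051, -0.189145)  len=0.5856
  (v20,v29,v25) [-++] → (-0.7043, -2.34051, -0.189145)–(-0.7043, -2.4595, 0)  len=0.2235

Chained into 2 loop(s):
  loop 1: 10 segments, perimeter = 3.9538
  loop 2: 10 segments, perimeter = 3.9538
Total perimeter = 7.908


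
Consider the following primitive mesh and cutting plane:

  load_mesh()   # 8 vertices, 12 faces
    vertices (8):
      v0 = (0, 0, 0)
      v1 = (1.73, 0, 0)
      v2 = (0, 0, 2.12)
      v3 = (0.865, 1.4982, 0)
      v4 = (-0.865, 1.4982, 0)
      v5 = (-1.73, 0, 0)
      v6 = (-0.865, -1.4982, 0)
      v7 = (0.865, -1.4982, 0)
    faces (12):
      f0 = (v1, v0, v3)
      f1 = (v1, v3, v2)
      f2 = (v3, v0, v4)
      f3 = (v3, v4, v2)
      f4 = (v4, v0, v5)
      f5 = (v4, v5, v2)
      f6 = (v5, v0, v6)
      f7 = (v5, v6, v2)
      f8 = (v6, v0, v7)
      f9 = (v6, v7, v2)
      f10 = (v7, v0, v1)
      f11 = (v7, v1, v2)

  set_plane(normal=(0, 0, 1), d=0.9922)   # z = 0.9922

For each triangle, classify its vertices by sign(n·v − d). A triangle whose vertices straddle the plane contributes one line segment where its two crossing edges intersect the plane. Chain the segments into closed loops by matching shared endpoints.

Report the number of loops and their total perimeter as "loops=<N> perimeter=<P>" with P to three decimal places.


Straddling triangles (6 of 12):
  (v1,v3,v2) [--+] → (0.460164, 0.797014, 0.9922)–(0.920327, 0, 0.9922)  len=0.9203
  (v3,v4,v2) [--+] → (-0.460164, 0.797014, 0.9922)–(0.460164, 0.797014, 0.9922)  len=0.9203
  (v4,v5,v2) [--+] → (-0.920327, 0, 0.9922)–(-0.460164, 0.797014, 0.9922)  len=0.9203
  (v5,v6,v2) [--+] → (-0.460164, -0.797014, 0.9922)–(-0.920327, 0, 0.9922)  len=0.9203
  (v6,v7,v2) [--+] → (0.460164, -0.797014, 0.9922)–(-0.460164, -0.797014, 0.9922)  len=0.9203
  (v7,v1,v2) [--+] → (0.920327, 0, 0.9922)–(0.460164, -0.797014, 0.9922)  len=0.9203

Chained into 1 loop(s):
  loop 1: 6 segments, perimeter = 5.5219
Total perimeter = 5.522

loops=1 perimeter=5.522


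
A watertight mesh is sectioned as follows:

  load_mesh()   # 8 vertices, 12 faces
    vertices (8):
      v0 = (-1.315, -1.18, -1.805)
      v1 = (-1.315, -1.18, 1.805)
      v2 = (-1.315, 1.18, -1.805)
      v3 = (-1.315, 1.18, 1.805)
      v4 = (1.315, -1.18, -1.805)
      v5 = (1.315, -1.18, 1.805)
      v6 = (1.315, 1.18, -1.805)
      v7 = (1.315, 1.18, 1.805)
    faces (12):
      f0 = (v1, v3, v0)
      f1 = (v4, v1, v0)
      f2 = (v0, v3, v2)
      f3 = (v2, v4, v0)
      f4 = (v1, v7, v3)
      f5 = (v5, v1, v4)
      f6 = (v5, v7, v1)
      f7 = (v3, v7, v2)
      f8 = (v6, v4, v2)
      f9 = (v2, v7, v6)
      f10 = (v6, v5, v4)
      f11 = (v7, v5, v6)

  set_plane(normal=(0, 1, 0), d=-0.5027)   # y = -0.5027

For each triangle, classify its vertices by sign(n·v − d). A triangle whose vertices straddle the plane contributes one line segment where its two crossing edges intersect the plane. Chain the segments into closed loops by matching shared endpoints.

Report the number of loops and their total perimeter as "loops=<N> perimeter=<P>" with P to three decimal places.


Straddling triangles (8 of 12):
  (v1,v3,v0) [-+-] → (-1.315, -0.5027, 1.805)–(-1.315, -0.5027, -0.768961)  len=2.5740
  (v0,v3,v2) [-++] → (-1.315, -0.5027, -0.768961)–(-1.315, -0.5027, -1.805)  len=1.0360
  (v2,v4,v0) [+--] → (0.560212, -0.5027, -1.805)–(-1.315, -0.5027, -1.805)  len=1.8752
  (v1,v7,v3) [-++] → (-0.560212, -0.5027, 1.805)–(-1.315, -0.5027, 1.805)  len=0.7548
  (v5,v7,v1) [-+-] → (1.315, -0.5027, 1.805)–(-0.560212, -0.5027, 1.805)  len=1.8752
  (v6,v4,v2) [+-+] → (1.315, -0.5027, -1.805)–(0.560212, -0.5027, -1.805)  len=0.7548
  (v6,v5,v4) [+--] → (1.315, -0.5027, 0.768961)–(1.315, -0.5027, -1.805)  len=2.5740
  (v7,v5,v6) [+-+] → (1.315, -0.5027, 1.805)–(1.315, -0.5027, 0.768961)  len=1.0360

Chained into 1 loop(s):
  loop 1: 8 segments, perimeter = 12.4800
Total perimeter = 12.480

loops=1 perimeter=12.480


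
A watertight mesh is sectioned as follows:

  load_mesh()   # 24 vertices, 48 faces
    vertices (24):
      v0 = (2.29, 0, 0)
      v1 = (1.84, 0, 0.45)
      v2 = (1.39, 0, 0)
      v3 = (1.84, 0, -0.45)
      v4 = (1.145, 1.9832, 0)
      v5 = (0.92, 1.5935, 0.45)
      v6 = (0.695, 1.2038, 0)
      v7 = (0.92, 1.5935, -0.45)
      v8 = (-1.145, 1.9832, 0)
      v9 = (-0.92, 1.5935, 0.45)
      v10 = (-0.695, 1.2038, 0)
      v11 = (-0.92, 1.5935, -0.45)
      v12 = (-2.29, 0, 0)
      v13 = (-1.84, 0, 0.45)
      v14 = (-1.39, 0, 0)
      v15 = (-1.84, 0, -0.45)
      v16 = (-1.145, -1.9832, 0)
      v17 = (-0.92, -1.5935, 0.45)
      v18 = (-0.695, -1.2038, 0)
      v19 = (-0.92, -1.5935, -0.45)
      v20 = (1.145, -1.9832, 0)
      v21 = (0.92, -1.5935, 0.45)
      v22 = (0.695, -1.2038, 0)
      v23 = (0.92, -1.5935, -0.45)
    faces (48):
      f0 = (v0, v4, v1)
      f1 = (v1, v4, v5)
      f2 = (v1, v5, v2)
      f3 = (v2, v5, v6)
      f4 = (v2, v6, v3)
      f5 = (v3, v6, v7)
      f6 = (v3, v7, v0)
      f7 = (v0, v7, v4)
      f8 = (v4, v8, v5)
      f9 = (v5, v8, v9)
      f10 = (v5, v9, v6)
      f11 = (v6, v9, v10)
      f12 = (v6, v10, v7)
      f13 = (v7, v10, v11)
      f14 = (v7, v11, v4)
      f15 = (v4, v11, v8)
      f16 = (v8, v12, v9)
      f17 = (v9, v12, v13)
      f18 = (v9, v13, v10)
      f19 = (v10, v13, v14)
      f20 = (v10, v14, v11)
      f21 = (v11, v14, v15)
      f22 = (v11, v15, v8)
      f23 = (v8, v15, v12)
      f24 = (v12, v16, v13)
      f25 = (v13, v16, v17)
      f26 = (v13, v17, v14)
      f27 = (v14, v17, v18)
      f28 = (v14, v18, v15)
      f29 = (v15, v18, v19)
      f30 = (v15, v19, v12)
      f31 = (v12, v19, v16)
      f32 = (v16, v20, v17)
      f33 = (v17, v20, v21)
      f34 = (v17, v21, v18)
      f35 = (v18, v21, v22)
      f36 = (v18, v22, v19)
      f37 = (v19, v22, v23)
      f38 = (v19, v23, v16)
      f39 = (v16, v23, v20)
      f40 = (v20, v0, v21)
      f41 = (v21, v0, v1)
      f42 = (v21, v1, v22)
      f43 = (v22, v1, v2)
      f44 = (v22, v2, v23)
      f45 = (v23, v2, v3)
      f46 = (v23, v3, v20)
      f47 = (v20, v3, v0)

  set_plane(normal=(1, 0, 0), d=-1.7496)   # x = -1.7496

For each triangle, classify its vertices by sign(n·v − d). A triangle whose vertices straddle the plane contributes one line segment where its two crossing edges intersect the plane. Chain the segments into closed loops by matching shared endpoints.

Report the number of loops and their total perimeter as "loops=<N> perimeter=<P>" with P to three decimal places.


Straddling triangles (14 of 48):
  (v8,v12,v9) [+-+] → (-1.7496, 0.936001, 0)–(-1.7496, 0.62856, 0.177504)  len=0.3550
  (v9,v12,v13) [+--] → (-1.7496, 0.62856, 0.177504)–(-1.7496, 0.156579, 0.45)  len=0.5450
  (v9,v13,v10) [+-+] → (-1.7496, 0.156579, 0.45)–(-1.7496, 0.0950424, 0.414472)  len=0.0711
  (v10,v13,v14) [+-+] → (-1.7496, 0.0950424, 0.414472)–(-1.7496, 0, 0.3596)  len=0.1097
  (v11,v14,v15) [++-] → (-1.7496, 0, -0.3596)–(-1.7496, 0.156579, -0.45)  len=0.1808
  (v11,v15,v8) [+-+] → (-1.7496, 0.156579, -0.45)–(-1.7496, 0.257959, -0.391468)  len=0.1171
  (v8,v15,v12) [+--] → (-1.7496, 0.257959, -0.391468)–(-1.7496, 0.936001, 0)  len=0.7829
  (v12,v16,v13) [-+-] → (-1.7496, -0.936001, 0)–(-1.7496, -0.257959, 0.391468)  len=0.7829
  (v13,v16,v17) [-++] → (-1.7496, -0.257959, 0.391468)–(-1.7496, -0.156579, 0.45)  len=0.1171
  (v13,v17,v14) [-++] → (-1.7496, -0.156579, 0.45)–(-1.7496, 0, 0.3596)  len=0.1808
  (v14,v18,v15) [++-] → (-1.7496, -0.0950424, -0.414472)–(-1.7496, 0, -0.3596)  len=0.1097
  (v15,v18,v19) [-++] → (-1.7496, -0.0950424, -0.414472)–(-1.7496, -0.156579, -0.45)  len=0.0711
  (v15,v19,v12) [-+-] → (-1.7496, -0.156579, -0.45)–(-1.7496, -0.62856, -0.177504)  len=0.5450
  (v12,v19,v16) [-++] → (-1.7496, -0.62856, -0.177504)–(-1.7496, -0.936001, 0)  len=0.3550

Chained into 1 loop(s):
  loop 1: 14 segments, perimeter = 4.3232
Total perimeter = 4.323

loops=1 perimeter=4.323


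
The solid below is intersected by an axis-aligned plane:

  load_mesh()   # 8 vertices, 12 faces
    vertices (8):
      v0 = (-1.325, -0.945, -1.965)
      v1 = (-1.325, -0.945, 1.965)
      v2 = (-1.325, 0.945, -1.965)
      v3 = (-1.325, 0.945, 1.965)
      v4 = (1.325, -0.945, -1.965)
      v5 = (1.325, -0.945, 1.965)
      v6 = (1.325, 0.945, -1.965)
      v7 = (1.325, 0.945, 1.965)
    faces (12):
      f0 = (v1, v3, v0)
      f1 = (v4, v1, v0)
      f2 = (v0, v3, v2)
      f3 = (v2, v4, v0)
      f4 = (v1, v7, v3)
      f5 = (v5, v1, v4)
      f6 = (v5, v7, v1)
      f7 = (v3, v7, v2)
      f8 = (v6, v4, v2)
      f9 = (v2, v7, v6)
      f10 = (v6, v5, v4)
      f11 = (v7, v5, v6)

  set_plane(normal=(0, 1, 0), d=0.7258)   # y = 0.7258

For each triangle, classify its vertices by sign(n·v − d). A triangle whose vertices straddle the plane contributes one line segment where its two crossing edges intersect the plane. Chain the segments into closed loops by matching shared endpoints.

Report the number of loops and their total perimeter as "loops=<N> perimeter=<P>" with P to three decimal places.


loops=1 perimeter=13.160

Straddling triangles (8 of 12):
  (v1,v3,v0) [-+-] → (-1.325, 0.7258, 1.965)–(-1.325, 0.7258, 1.5092)  len=0.4558
  (v0,v3,v2) [-++] → (-1.325, 0.7258, 1.5092)–(-1.325, 0.7258, -1.965)  len=3.4742
  (v2,v4,v0) [+--] → (-1.01766, 0.7258, -1.965)–(-1.325, 0.7258, -1.965)  len=0.3073
  (v1,v7,v3) [-++] → (1.01766, 0.7258, 1.965)–(-1.325, 0.7258, 1.965)  len=2.3427
  (v5,v7,v1) [-+-] → (1.325, 0.7258, 1.965)–(1.01766, 0.7258, 1.965)  len=0.3073
  (v6,v4,v2) [+-+] → (1.325, 0.7258, -1.965)–(-1.01766, 0.7258, -1.965)  len=2.3427
  (v6,v5,v4) [+--] → (1.325, 0.7258, -1.5092)–(1.325, 0.7258, -1.965)  len=0.4558
  (v7,v5,v6) [+-+] → (1.325, 0.7258, 1.965)–(1.325, 0.7258, -1.5092)  len=3.4742

Chained into 1 loop(s):
  loop 1: 8 segments, perimeter = 13.1600
Total perimeter = 13.160


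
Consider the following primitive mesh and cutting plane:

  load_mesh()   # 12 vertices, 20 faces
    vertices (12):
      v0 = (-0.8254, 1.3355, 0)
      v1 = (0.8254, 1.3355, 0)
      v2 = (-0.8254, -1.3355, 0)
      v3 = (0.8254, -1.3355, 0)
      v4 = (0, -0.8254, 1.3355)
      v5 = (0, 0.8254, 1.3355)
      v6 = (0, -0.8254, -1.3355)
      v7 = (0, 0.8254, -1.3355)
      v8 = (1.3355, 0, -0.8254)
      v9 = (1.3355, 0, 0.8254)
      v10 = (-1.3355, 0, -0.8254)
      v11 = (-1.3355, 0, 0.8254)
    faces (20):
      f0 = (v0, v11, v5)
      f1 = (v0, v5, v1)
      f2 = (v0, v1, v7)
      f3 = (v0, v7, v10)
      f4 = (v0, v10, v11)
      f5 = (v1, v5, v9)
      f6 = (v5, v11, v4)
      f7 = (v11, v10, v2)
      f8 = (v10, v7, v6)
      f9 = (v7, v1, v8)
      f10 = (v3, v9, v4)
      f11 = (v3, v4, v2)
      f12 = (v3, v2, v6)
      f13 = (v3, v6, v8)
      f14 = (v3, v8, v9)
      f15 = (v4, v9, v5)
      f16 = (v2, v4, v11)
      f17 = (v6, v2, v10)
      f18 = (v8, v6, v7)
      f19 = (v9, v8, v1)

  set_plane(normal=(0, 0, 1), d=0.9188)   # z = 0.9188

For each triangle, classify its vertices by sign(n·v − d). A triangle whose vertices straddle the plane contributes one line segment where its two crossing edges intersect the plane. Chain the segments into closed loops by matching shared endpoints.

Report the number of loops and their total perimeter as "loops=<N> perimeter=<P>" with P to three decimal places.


Straddling triangles (8 of 20):
  (v0,v11,v5) [--+] → (-1.09097, 0.151132, 0.9188)–(-0.25754, 0.98456, 0.9188)  len=1.1786
  (v0,v5,v1) [-+-] → (-0.25754, 0.98456, 0.9188)–(0.25754, 0.98456, 0.9188)  len=0.5151
  (v1,v5,v9) [-+-] → (0.25754, 0.98456, 0.9188)–(1.09097, 0.151132, 0.9188)  len=1.1786
  (v5,v11,v4) [+-+] → (-1.09097, 0.151132, 0.9188)–(-1.09097, -0.151132, 0.9188)  len=0.3023
  (v3,v9,v4) [--+] → (1.09097, -0.151132, 0.9188)–(0.25754, -0.98456, 0.9188)  len=1.1786
  (v3,v4,v2) [-+-] → (0.25754, -0.98456, 0.9188)–(-0.25754, -0.98456, 0.9188)  len=0.5151
  (v4,v9,v5) [+-+] → (1.09097, -0.151132, 0.9188)–(1.09097, 0.151132, 0.9188)  len=0.3023
  (v2,v4,v11) [-+-] → (-0.25754, -0.98456, 0.9188)–(-1.09097, -0.151132, 0.9188)  len=1.1786

Chained into 1 loop(s):
  loop 1: 8 segments, perimeter = 6.3493
Total perimeter = 6.349

loops=1 perimeter=6.349


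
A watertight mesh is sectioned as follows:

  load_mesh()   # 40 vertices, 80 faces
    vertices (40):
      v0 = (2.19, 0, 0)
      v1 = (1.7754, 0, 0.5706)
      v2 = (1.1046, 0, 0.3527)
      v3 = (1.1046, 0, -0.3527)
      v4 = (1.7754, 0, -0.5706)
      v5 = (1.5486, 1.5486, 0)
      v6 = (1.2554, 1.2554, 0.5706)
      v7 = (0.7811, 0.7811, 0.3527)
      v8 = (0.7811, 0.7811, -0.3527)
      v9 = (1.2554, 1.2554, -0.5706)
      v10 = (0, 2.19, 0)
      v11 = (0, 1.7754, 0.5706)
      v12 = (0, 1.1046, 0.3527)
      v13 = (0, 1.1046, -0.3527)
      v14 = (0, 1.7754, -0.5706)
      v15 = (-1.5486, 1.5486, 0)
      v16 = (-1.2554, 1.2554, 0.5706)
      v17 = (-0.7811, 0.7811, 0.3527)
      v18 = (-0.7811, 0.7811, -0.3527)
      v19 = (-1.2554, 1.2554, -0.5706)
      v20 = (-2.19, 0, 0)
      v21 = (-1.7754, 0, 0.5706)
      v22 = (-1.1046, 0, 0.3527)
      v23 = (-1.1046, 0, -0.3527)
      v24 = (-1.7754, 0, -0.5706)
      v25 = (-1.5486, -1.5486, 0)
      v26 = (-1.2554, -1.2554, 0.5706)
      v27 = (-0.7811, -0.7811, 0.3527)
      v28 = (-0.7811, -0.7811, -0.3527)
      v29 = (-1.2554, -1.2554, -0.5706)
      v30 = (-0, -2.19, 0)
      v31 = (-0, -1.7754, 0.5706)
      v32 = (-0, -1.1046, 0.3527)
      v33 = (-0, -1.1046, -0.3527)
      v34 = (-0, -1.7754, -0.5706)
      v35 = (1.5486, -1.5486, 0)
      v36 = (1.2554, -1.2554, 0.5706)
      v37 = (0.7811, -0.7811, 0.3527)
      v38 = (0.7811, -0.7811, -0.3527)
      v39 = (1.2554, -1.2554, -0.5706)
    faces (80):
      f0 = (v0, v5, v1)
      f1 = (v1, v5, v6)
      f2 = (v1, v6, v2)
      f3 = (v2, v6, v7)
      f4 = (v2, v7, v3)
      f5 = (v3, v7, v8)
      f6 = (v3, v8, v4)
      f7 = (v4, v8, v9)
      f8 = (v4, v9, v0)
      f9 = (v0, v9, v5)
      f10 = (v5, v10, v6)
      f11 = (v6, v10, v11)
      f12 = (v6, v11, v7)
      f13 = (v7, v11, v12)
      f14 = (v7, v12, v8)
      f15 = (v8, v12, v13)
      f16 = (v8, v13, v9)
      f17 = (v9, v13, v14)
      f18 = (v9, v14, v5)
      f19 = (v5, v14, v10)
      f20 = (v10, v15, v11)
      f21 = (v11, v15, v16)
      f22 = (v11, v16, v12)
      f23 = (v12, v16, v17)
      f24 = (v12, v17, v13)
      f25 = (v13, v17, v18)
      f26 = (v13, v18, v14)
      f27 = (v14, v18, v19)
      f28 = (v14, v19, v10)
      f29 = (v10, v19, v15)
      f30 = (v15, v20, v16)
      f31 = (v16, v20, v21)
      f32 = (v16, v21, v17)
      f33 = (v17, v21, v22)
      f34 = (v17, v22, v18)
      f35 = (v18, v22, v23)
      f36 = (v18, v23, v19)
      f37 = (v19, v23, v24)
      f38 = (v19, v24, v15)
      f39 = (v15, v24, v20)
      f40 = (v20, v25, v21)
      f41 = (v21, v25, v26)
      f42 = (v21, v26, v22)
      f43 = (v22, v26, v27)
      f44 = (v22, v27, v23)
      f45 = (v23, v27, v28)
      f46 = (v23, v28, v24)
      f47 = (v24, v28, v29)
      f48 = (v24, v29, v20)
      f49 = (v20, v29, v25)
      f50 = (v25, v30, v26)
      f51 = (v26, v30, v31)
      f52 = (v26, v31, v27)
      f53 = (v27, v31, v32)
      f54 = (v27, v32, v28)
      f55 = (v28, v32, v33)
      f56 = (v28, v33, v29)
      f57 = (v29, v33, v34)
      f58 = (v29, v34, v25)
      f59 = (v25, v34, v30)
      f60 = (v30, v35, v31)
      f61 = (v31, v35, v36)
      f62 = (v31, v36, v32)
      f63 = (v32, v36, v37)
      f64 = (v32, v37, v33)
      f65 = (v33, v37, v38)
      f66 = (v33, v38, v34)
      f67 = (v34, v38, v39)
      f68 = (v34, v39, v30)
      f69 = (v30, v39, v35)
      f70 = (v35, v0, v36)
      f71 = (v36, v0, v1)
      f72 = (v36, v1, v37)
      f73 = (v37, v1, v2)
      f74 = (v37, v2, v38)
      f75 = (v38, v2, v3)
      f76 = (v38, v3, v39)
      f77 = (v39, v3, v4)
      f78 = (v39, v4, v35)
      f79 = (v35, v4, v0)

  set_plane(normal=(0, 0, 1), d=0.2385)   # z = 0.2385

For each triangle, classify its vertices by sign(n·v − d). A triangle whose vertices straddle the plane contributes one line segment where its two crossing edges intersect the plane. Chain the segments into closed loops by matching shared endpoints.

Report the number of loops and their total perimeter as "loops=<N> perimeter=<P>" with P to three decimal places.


Straddling triangles (32 of 80):
  (v0,v5,v1) [--+] → (1.6434, 0.901315, 0.2385)–(2.01671, 0, 0.2385)  len=0.9756
  (v1,v5,v6) [+-+] → (1.6434, 0.901315, 0.2385)–(1.42605, 1.42605, 0.2385)  len=0.5680
  (v2,v7,v3) [++-] → (0.833473, 0.654645, 0.2385)–(1.1046, 0, 0.2385)  len=0.7086
  (v3,v7,v8) [-+-] → (0.833473, 0.654645, 0.2385)–(0.7811, 0.7811, 0.2385)  len=0.1369
  (v5,v10,v6) [--+] → (0.524733, 1.79935, 0.2385)–(1.42605, 1.42605, 0.2385)  len=0.9756
  (v6,v10,v11) [+-+] → (0.524733, 1.79935, 0.2385)–(0, 2.01671, 0.2385)  len=0.5680
  (v7,v12,v8) [++-] → (0.126455, 1.05223, 0.2385)–(0.7811, 0.7811, 0.2385)  len=0.7086
  (v8,v12,v13) [-+-] → (0.126455, 1.05223, 0.2385)–(0, 1.1046, 0.2385)  len=0.1369
  (v10,v15,v11) [--+] → (-0.901315, 1.6434, 0.2385)–(0, 2.01671, 0.2385)  len=0.9756
  (v11,v15,v16) [+-+] → (-0.901315, 1.6434, 0.2385)–(-1.42605, 1.42605, 0.2385)  len=0.5680
  (v12,v17,v13) [++-] → (-0.654645, 0.833473, 0.2385)–(0, 1.1046, 0.2385)  len=0.7086
  (v13,v17,v18) [-+-] → (-0.654645, 0.833473, 0.2385)–(-0.7811, 0.7811, 0.2385)  len=0.1369
  (v15,v20,v16) [--+] → (-1.79935, 0.524733, 0.2385)–(-1.42605, 1.42605, 0.2385)  len=0.9756
  (v16,v20,v21) [+-+] → (-1.79935, 0.524733, 0.2385)–(-2.01671, 0, 0.2385)  len=0.5680
  (v17,v22,v18) [++-] → (-1.05223, 0.126455, 0.2385)–(-0.7811, 0.7811, 0.2385)  len=0.7086
  (v18,v22,v23) [-+-] → (-1.05223, 0.126455, 0.2385)–(-1.1046, 0, 0.2385)  len=0.1369
  (v20,v25,v21) [--+] → (-1.6434, -0.901315, 0.2385)–(-2.01671, 0, 0.2385)  len=0.9756
  (v21,v25,v26) [+-+] → (-1.6434, -0.901315, 0.2385)–(-1.42605, -1.42605, 0.2385)  len=0.5680
  (v22,v27,v23) [++-] → (-0.833473, -0.654645, 0.2385)–(-1.1046, 0, 0.2385)  len=0.7086
  (v23,v27,v28) [-+-] → (-0.833473, -0.654645, 0.2385)–(-0.7811, -0.7811, 0.2385)  len=0.1369
  (v25,v30,v26) [--+] → (-0.524733, -1.79935, 0.2385)–(-1.42605, -1.42605, 0.2385)  len=0.9756
  (v26,v30,v31) [+-+] → (-0.524733, -1.79935, 0.2385)–(0, -2.01671, 0.2385)  len=0.5680
  (v27,v32,v28) [++-] → (-0.126455, -1.05223, 0.2385)–(-0.7811, -0.7811, 0.2385)  len=0.7086
  (v28,v32,v33) [-+-] → (-0.126455, -1.05223, 0.2385)–(0, -1.1046, 0.2385)  len=0.1369
  (v30,v35,v31) [--+] → (0.901315, -1.6434, 0.2385)–(0, -2.01671, 0.2385)  len=0.9756
  (v31,v35,v36) [+-+] → (0.901315, -1.6434, 0.2385)–(1.42605, -1.42605, 0.2385)  len=0.5680
  (v32,v37,v33) [++-] → (0.654645, -0.833473, 0.2385)–(0, -1.1046, 0.2385)  len=0.7086
  (v33,v37,v38) [-+-] → (0.654645, -0.833473, 0.2385)–(0.7811, -0.7811, 0.2385)  len=0.1369
  (v35,v0,v36) [--+] → (1.79935, -0.524733, 0.2385)–(1.42605, -1.42605, 0.2385)  len=0.9756
  (v36,v0,v1) [+-+] → (1.79935, -0.524733, 0.2385)–(2.01671, 0, 0.2385)  len=0.5680
  (v37,v2,v38) [++-] → (1.05223, -0.126455, 0.2385)–(0.7811, -0.7811, 0.2385)  len=0.7086
  (v38,v2,v3) [-+-] → (1.05223, -0.126455, 0.2385)–(1.1046, 0, 0.2385)  len=0.1369

Chained into 2 loop(s):
  loop 1: 16 segments, perimeter = 12.3482
  loop 2: 16 segments, perimeter = 6.7635
Total perimeter = 19.112

loops=2 perimeter=19.112


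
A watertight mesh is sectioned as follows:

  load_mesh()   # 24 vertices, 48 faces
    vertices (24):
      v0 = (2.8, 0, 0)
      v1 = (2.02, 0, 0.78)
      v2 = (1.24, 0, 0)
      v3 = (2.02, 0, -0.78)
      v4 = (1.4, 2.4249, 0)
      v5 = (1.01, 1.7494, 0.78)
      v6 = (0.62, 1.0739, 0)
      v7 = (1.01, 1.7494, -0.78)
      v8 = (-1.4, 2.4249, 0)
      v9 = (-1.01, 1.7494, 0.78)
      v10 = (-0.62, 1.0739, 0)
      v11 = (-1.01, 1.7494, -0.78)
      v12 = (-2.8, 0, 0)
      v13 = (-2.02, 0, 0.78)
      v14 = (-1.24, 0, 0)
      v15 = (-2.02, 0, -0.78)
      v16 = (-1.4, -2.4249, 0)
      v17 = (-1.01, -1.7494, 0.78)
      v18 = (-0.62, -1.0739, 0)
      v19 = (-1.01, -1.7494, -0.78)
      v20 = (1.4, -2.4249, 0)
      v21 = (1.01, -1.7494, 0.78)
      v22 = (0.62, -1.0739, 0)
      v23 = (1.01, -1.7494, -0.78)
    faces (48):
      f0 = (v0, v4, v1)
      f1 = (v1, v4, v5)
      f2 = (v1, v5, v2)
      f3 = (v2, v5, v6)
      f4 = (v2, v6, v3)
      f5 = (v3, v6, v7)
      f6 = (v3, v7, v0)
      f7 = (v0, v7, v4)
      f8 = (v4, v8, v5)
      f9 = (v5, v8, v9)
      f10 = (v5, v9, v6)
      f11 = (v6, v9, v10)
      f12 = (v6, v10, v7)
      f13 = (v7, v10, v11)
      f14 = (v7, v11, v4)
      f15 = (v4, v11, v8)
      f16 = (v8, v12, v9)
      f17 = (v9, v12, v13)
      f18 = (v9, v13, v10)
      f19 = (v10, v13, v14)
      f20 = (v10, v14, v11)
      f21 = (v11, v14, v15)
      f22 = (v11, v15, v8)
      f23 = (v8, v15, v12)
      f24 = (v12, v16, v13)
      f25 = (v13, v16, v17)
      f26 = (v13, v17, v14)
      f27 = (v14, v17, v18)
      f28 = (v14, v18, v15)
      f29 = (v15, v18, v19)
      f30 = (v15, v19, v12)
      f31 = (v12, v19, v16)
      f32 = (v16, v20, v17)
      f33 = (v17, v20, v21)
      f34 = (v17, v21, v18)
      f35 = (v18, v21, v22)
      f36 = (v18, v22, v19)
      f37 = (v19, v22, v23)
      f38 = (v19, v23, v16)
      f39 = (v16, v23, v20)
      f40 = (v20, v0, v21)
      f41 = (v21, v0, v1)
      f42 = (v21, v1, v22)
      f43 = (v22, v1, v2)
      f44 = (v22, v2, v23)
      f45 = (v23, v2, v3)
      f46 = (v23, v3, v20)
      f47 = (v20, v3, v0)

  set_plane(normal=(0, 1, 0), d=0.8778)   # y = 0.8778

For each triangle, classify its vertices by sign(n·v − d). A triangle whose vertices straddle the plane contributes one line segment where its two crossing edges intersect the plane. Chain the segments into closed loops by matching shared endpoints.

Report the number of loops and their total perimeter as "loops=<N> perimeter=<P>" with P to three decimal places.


loops=2 perimeter=8.825

Straddling triangles (16 of 48):
  (v0,v4,v1) [-+-] → (2.29321, 0.8778, 0)–(1.79556, 0.8778, 0.497644)  len=0.7038
  (v1,v4,v5) [-++] → (1.79556, 0.8778, 0.497644)–(1.51321, 0.8778, 0.78)  len=0.3993
  (v1,v5,v2) [-+-] → (1.51321, 0.8778, 0.78)–(1.12459, 0.8778, 0.391382)  len=0.5496
  (v2,v5,v6) [-++] → (1.12459, 0.8778, 0.391382)–(0.733215, 0.8778, 0)  len=0.5535
  (v2,v6,v3) [-+-] → (0.733215, 0.8778, 0)–(0.875648, 0.8778, -0.142432)  len=0.2014
  (v3,v6,v7) [-++] → (0.875648, 0.8778, -0.142432)–(1.51321, 0.8778, -0.78)  len=0.9017
  (v3,v7,v0) [-+-] → (1.51321, 0.8778, -0.78)–(1.90183, 0.8778, -0.391382)  len=0.5496
  (v0,v7,v4) [-++] → (1.90183, 0.8778, -0.391382)–(2.29321, 0.8778, 0)  len=0.5535
  (v8,v12,v9) [+-+] → (-2.29321, 0.8778, 0)–(-1.90183, 0.8778, 0.391382)  len=0.5535
  (v9,v12,v13) [+--] → (-1.90183, 0.8778, 0.391382)–(-1.51321, 0.8778, 0.78)  len=0.5496
  (v9,v13,v10) [+-+] → (-1.51321, 0.8778, 0.78)–(-0.875648, 0.8778, 0.142432)  len=0.9017
  (v10,v13,v14) [+--] → (-0.875648, 0.8778, 0.142432)–(-0.733215, 0.8778, 0)  len=0.2014
  (v10,v14,v11) [+-+] → (-0.733215, 0.8778, 0)–(-1.12459, 0.8778, -0.391382)  len=0.5535
  (v11,v14,v15) [+--] → (-1.12459, 0.8778, -0.391382)–(-1.51321, 0.8778, -0.78)  len=0.5496
  (v11,v15,v8) [+-+] → (-1.51321, 0.8778, -0.78)–(-1.79556, 0.8778, -0.497644)  len=0.3993
  (v8,v15,v12) [+--] → (-1.79556, 0.8778, -0.497644)–(-2.29321, 0.8778, 0)  len=0.7038

Chained into 2 loop(s):
  loop 1: 8 segments, perimeter = 4.4123
  loop 2: 8 segments, perimeter = 4.4123
Total perimeter = 8.825


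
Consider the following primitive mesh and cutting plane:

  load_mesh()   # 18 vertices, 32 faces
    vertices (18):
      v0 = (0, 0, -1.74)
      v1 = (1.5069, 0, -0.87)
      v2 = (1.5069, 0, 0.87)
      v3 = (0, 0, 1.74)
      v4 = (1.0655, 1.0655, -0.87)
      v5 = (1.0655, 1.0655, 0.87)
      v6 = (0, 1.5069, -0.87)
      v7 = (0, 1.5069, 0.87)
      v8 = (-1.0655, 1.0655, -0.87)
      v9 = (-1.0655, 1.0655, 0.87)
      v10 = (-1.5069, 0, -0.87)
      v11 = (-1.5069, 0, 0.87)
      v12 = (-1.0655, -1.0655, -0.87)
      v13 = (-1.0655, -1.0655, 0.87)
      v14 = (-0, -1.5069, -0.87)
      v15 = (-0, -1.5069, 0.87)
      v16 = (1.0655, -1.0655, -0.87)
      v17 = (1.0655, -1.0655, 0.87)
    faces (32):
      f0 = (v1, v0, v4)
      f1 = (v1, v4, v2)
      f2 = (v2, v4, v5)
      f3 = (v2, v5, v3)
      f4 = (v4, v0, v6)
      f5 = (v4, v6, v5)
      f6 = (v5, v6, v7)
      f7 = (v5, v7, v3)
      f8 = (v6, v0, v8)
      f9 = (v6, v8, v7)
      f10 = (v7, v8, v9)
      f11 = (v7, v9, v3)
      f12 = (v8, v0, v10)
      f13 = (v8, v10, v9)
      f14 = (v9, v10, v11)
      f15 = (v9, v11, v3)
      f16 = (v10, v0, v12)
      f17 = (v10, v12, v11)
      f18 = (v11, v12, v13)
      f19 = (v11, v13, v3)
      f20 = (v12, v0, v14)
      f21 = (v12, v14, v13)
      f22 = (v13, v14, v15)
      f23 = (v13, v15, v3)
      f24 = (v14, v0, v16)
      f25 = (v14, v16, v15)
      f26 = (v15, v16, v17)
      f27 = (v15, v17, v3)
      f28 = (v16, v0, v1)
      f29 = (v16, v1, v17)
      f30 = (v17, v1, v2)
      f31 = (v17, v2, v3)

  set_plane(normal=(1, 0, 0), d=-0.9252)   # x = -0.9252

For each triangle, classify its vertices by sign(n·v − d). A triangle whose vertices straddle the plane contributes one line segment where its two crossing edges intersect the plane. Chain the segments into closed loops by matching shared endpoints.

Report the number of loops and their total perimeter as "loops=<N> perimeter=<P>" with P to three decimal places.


loops=1 perimeter=8.202

Straddling triangles (12 of 32):
  (v6,v0,v8) [++-] → (-0.9252, 0.9252, -0.984557)–(-0.9252, 1.12362, -0.87)  len=0.2291
  (v6,v8,v7) [+-+] → (-0.9252, 1.12362, -0.87)–(-0.9252, 1.12362, -0.640885)  len=0.2291
  (v7,v8,v9) [+--] → (-0.9252, 1.12362, -0.640885)–(-0.9252, 1.12362, 0.87)  len=1.5109
  (v7,v9,v3) [+-+] → (-0.9252, 1.12362, 0.87)–(-0.9252, 0.9252, 0.984557)  len=0.2291
  (v8,v0,v10) [-+-] → (-0.9252, 0.9252, -0.984557)–(-0.9252, 0, -1.20584)  len=0.9513
  (v9,v11,v3) [--+] → (-0.9252, 0, 1.20584)–(-0.9252, 0.9252, 0.984557)  len=0.9513
  (v10,v0,v12) [-+-] → (-0.9252, 0, -1.20584)–(-0.9252, -0.9252, -0.984557)  len=0.9513
  (v11,v13,v3) [--+] → (-0.9252, -0.9252, 0.984557)–(-0.9252, 0, 1.20584)  len=0.9513
  (v12,v0,v14) [-++] → (-0.9252, -0.9252, -0.984557)–(-0.9252, -1.12362, -0.87)  len=0.2291
  (v12,v14,v13) [-+-] → (-0.9252, -1.12362, -0.87)–(-0.9252, -1.12362, 0.640885)  len=1.5109
  (v13,v14,v15) [-++] → (-0.9252, -1.12362, 0.640885)–(-0.9252, -1.12362, 0.87)  len=0.2291
  (v13,v15,v3) [-++] → (-0.9252, -1.12362, 0.87)–(-0.9252, -0.9252, 0.984557)  len=0.2291

Chained into 1 loop(s):
  loop 1: 12 segments, perimeter = 8.2016
Total perimeter = 8.202
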